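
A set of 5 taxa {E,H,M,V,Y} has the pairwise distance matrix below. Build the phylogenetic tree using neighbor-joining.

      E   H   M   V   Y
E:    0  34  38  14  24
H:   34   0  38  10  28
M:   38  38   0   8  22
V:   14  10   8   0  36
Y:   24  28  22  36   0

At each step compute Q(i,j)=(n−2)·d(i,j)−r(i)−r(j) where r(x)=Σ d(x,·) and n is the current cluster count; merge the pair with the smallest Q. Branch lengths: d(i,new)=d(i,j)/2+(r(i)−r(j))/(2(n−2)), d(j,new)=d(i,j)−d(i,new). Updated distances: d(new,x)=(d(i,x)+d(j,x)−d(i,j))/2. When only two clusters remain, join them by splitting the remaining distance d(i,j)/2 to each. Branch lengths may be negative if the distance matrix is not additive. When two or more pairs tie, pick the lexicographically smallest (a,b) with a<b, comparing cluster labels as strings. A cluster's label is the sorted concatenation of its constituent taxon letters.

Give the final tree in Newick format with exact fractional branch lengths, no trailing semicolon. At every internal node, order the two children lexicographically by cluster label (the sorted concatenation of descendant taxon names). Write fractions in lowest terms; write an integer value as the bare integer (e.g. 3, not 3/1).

(((E:51/4,Y:45/4):21/4,H:55/4):25/8,(M:31/3,V:-7/3):25/8)

1. join M+V (d=8, Q=-150) ⇒ MV; edges |M|=31/3, |V|=-7/3
  updated: d(E,MV)=22, d(H,MV)=20, d(MV,Y)=25
2. join E+Y (d=24, Q=-109) ⇒ EY; edges |E|=51/4, |Y|=45/4
  updated: d(EY,H)=19, d(EY,MV)=23/2
3. join EY+H (d=19, Q=-101/2) ⇒ EHY; edges |EY|=21/4, |H|=55/4
  updated: d(EHY,MV)=25/4
4. join EHY+MV (d=25/4) ⇒ EHMVY; edges |EHY|=25/8, |MV|=25/8
final tree: (((E:51/4,Y:45/4):21/4,H:55/4):25/8,(M:31/3,V:-7/3):25/8)
total length: 229/4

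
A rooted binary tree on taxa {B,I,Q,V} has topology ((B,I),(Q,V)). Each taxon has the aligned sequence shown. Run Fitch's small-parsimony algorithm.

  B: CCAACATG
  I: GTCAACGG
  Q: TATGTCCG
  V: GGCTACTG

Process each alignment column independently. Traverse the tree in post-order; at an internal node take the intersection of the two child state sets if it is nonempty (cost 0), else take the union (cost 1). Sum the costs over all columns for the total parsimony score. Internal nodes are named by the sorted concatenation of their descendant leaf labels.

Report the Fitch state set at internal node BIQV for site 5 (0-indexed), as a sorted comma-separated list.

C

[col 0] BI: children B:{C}, I:{G} ∪→ {C,G}; cost 1
[col 0] QV: children Q:{T}, V:{G} ∪→ {G,T}; cost 1
[col 0] BIQV: children BI:{C,G}, QV:{G,T} ∩→ {G}; cost 0
[col 1] BI: children B:{C}, I:{T} ∪→ {C,T}; cost 1
[col 1] QV: children Q:{A}, V:{G} ∪→ {A,G}; cost 1
[col 1] BIQV: children BI:{C,T}, QV:{A,G} ∪→ {A,C,G,T}; cost 1
[col 2] BI: children B:{A}, I:{C} ∪→ {A,C}; cost 1
[col 2] QV: children Q:{T}, V:{C} ∪→ {C,T}; cost 1
[col 2] BIQV: children BI:{A,C}, QV:{C,T} ∩→ {C}; cost 0
[col 3] BI: children B:{A}, I:{A} ∩→ {A}; cost 0
[col 3] QV: children Q:{G}, V:{T} ∪→ {G,T}; cost 1
[col 3] BIQV: children BI:{A}, QV:{G,T} ∪→ {A,G,T}; cost 1
[col 4] BI: children B:{C}, I:{A} ∪→ {A,C}; cost 1
[col 4] QV: children Q:{T}, V:{A} ∪→ {A,T}; cost 1
[col 4] BIQV: children BI:{A,C}, QV:{A,T} ∩→ {A}; cost 0
[col 5] BI: children B:{A}, I:{C} ∪→ {A,C}; cost 1
[col 5] QV: children Q:{C}, V:{C} ∩→ {C}; cost 0
[col 5] BIQV: children BI:{A,C}, QV:{C} ∩→ {C}; cost 0
[col 6] BI: children B:{T}, I:{G} ∪→ {G,T}; cost 1
[col 6] QV: children Q:{C}, V:{T} ∪→ {C,T}; cost 1
[col 6] BIQV: children BI:{G,T}, QV:{C,T} ∩→ {T}; cost 0
[col 7] BI: children B:{G}, I:{G} ∩→ {G}; cost 0
[col 7] QV: children Q:{G}, V:{G} ∩→ {G}; cost 0
[col 7] BIQV: children BI:{G}, QV:{G} ∩→ {G}; cost 0
per-site changes: [2, 3, 2, 2, 2, 1, 2, 0]; total = 14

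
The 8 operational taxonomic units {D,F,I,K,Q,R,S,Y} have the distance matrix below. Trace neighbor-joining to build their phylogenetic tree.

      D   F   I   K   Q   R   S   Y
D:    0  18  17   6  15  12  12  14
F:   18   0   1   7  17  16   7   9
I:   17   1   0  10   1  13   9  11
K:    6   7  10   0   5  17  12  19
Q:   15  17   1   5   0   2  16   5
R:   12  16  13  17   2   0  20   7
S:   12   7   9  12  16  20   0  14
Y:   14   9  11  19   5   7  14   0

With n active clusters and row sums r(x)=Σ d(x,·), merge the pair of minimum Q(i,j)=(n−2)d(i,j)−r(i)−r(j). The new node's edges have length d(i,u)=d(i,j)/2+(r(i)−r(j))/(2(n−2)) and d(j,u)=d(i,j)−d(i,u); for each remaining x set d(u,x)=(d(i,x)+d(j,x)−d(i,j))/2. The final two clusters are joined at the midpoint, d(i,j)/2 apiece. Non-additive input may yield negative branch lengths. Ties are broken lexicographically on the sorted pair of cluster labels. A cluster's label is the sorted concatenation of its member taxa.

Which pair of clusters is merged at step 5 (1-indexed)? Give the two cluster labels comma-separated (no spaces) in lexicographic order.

1. join Q+R (d=2, Q=-136) ⇒ QR; edges |Q|=-7/6, |R|=19/6
  updated: d(D,QR)=25/2, d(F,QR)=31/2, d(I,QR)=6, d(K,QR)=10, d(QR,S)=17, d(QR,Y)=5
2. join D+K (d=6, Q=-227/2) ⇒ DK; edges |D|=91/20, |K|=29/20
  updated: d(DK,F)=19/2, d(DK,I)=21/2, d(DK,QR)=33/4, d(DK,S)=9, d(DK,Y)=27/2
3. join QR+Y (d=5, Q=-337/4) ⇒ QRY; edges |QR|=77/32, |Y|=83/32
  updated: d(DK,QRY)=67/8, d(F,QRY)=39/4, d(I,QRY)=6, d(QRY,S)=13
4. join F+I (d=1, Q=-203/4) ⇒ FI; edges |F|=5/8, |I|=3/8
  updated: d(DK,FI)=19/2, d(FI,QRY)=59/8, d(FI,S)=15/2
5. join DK+QRY (d=67/8, Q=-311/8) ⇒ DKQRY; edges |DK|=119/32, |QRY|=149/32
  updated: d(DKQRY,FI)=17/4, d(DKQRY,S)=109/16
6. join DKQRY+FI (d=17/4, Q=-297/16) ⇒ DFIKQRY; edges |DKQRY|=57/32, |FI|=79/32
  updated: d(DFIKQRY,S)=161/32
7. join DFIKQRY+S (d=161/32) ⇒ DFIKQRSY; edges |DFIKQRY|=161/64, |S|=161/64
final tree: ((((D:91/20,K:29/20):119/32,((Q:-7/6,R:19/6):77/32,Y:83/32):149/32):57/32,(F:5/8,I:3/8):79/32):161/64,S:161/64)
total length: 1013/32

DK,QRY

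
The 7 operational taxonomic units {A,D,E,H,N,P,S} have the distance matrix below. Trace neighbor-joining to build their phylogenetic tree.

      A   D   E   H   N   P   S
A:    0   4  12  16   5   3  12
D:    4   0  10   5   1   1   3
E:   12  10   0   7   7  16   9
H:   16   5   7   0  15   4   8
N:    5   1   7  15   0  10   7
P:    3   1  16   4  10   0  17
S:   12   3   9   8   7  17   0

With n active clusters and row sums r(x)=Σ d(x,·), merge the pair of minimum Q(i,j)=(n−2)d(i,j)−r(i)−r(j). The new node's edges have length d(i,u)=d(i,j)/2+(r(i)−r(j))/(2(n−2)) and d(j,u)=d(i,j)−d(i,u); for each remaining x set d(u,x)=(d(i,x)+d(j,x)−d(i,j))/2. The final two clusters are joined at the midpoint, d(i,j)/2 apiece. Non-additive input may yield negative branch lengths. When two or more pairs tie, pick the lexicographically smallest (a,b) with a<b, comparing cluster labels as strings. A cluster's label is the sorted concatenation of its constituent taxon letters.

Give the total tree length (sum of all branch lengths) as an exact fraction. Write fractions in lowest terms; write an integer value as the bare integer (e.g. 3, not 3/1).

1. join A+P (d=3, Q=-88) ⇒ AP; edges |A|=8/5, |P|=7/5
  updated: d(AP,D)=1, d(AP,E)=25/2, d(AP,H)=17/2, d(AP,N)=6, d(AP,S)=13
2. join E+H (d=7, Q=-61) ⇒ EH; edges |E|=15/4, |H|=13/4
  updated: d(AP,EH)=7, d(D,EH)=4, d(EH,N)=15/2, d(EH,S)=5
3. join EH+S (d=5, Q=-73/2) ⇒ EHS; edges |EH|=7/4, |S|=13/4
  updated: d(AP,EHS)=15/2, d(D,EHS)=1, d(EHS,N)=19/4
4. join AP+D (d=1, Q=-31/2) ⇒ ADP; edges |AP|=27/8, |D|=-19/8
  updated: d(ADP,EHS)=15/4, d(ADP,N)=3
5. join ADP+EHS (d=15/4, Q=-23/2) ⇒ ADEHPS; edges |ADP|=1, |EHS|=11/4
  updated: d(ADEHPS,N)=2
6. join ADEHPS+N (d=2) ⇒ ADEHNPS; edges |ADEHPS|=1, |N|=1
final tree: ((((A:8/5,P:7/5):27/8,D:-19/8):1,((E:15/4,H:13/4):7/4,S:13/4):11/4):1,N:1)
total length: 87/4

87/4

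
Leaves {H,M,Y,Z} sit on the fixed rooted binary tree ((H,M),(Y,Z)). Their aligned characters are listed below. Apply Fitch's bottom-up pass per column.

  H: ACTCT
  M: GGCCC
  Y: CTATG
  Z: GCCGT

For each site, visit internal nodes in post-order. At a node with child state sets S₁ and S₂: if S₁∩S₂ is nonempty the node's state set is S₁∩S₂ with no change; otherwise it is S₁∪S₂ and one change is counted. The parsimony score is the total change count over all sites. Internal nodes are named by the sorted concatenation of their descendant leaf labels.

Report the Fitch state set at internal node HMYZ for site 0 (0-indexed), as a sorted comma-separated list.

HM@0: {A} ∪ {G} = {A,G} (union, +1)
YZ@0: {C} ∪ {G} = {C,G} (union, +1)
HMYZ@0: {A,G} ∩ {C,G} = {G} (intersection, +0)
HM@1: {C} ∪ {G} = {C,G} (union, +1)
YZ@1: {T} ∪ {C} = {C,T} (union, +1)
HMYZ@1: {C,G} ∩ {C,T} = {C} (intersection, +0)
HM@2: {T} ∪ {C} = {C,T} (union, +1)
YZ@2: {A} ∪ {C} = {A,C} (union, +1)
HMYZ@2: {C,T} ∩ {A,C} = {C} (intersection, +0)
HM@3: {C} ∩ {C} = {C} (intersection, +0)
YZ@3: {T} ∪ {G} = {G,T} (union, +1)
HMYZ@3: {C} ∪ {G,T} = {C,G,T} (union, +1)
HM@4: {T} ∪ {C} = {C,T} (union, +1)
YZ@4: {G} ∪ {T} = {G,T} (union, +1)
HMYZ@4: {C,T} ∩ {G,T} = {T} (intersection, +0)
per-site changes: [2, 2, 2, 2, 2]; total = 10

G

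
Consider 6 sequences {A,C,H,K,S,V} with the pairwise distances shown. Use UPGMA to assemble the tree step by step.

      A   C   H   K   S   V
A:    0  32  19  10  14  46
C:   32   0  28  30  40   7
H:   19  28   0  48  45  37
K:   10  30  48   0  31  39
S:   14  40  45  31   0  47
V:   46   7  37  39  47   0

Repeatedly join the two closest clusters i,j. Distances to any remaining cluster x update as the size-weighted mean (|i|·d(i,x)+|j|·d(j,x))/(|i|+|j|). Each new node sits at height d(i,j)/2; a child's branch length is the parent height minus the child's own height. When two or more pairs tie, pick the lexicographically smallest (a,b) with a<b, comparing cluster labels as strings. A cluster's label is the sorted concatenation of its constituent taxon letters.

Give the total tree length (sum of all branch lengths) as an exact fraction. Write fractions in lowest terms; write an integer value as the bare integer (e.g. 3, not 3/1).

670/9

step 1: merge (C,V) at d=7; branch lengths C→7/2, V→7/2; new cluster CV
  updated: d(A,CV)=39, d(CV,H)=65/2, d(CV,K)=69/2, d(CV,S)=87/2
step 2: merge (A,K) at d=10; branch lengths A→5, K→5; new cluster AK
  updated: d(AK,CV)=147/4, d(AK,H)=67/2, d(AK,S)=45/2
step 3: merge (AK,S) at d=45/2; branch lengths AK→25/4, S→45/4; new cluster AKS
  updated: d(AKS,CV)=39, d(AKS,H)=112/3
step 4: merge (CV,H) at d=65/2; branch lengths CV→51/4, H→65/4; new cluster CHV
  updated: d(AKS,CHV)=346/9
step 5: merge (AKS,CHV) at d=346/9; branch lengths AKS→287/36, CHV→107/36; new cluster ACHKSV
final tree: (((A:5,K:5):25/4,S:45/4):287/36,((C:7/2,V:7/2):51/4,H:65/4):107/36)
total length: 670/9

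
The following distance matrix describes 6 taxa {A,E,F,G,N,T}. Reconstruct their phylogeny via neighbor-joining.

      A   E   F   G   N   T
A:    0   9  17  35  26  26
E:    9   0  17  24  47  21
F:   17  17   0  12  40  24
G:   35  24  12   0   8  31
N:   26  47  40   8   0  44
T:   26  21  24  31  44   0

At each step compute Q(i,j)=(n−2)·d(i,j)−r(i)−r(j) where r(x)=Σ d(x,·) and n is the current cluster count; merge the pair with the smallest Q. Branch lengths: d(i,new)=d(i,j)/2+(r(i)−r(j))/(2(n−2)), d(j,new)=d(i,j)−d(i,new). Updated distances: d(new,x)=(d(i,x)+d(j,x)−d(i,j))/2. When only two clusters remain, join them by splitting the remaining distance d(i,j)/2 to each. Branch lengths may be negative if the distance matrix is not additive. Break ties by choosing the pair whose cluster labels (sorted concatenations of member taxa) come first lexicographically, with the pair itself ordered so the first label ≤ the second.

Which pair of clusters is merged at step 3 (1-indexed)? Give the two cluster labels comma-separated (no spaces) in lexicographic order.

AE,T

1. join G+N (d=8, Q=-243) ⇒ GN; edges |G|=-23/8, |N|=87/8
  updated: d(A,GN)=53/2, d(E,GN)=63/2, d(F,GN)=22, d(GN,T)=67/2
2. join A+E (d=9, Q=-130) ⇒ AE; edges |A|=9/2, |E|=9/2
  updated: d(AE,F)=25/2, d(AE,GN)=49/2, d(AE,T)=19
3. join AE+T (d=19, Q=-189/2) ⇒ AET; edges |AE|=35/8, |T|=117/8
  updated: d(AET,F)=35/4, d(AET,GN)=39/2
4. join AET+F (d=35/4, Q=-201/4) ⇒ AEFT; edges |AET|=25/8, |F|=45/8
  updated: d(AEFT,GN)=131/8
5. join AEFT+GN (d=131/8) ⇒ AEFGNT; edges |AEFT|=131/16, |GN|=131/16
final tree: ((((A:9/2,E:9/2):35/8,T:117/8):25/8,F:45/8):131/16,(G:-23/8,N:87/8):131/16)
total length: 489/8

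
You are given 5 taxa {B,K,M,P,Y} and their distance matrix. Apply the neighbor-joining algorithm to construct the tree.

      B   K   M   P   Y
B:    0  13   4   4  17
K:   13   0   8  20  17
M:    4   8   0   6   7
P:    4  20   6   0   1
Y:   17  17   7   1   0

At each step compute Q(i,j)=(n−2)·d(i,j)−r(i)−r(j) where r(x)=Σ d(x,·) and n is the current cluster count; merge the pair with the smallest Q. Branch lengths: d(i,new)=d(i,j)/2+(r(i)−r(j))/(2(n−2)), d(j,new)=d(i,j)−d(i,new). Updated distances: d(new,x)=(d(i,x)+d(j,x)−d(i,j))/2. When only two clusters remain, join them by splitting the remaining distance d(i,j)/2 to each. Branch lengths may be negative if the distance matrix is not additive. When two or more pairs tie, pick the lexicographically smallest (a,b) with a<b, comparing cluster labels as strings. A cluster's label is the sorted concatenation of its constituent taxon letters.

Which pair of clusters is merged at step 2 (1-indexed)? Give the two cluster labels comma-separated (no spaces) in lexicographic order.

B,PY

1. join P+Y (d=1, Q=-70) ⇒ PY; edges |P|=-4/3, |Y|=7/3
  updated: d(B,PY)=10, d(K,PY)=18, d(M,PY)=6
2. join B+PY (d=10, Q=-41) ⇒ BPY; edges |B|=13/4, |PY|=27/4
  updated: d(BPY,K)=21/2, d(BPY,M)=0
3. join BPY+K (d=21/2, Q=-37/2) ⇒ BKPY; edges |BPY|=5/4, |K|=37/4
  updated: d(BKPY,M)=-5/4
4. join BKPY+M (d=-5/4) ⇒ BKMPY; edges |BKPY|=-5/8, |M|=-5/8
final tree: (((B:13/4,(P:-4/3,Y:7/3):27/4):5/4,K:37/4):-5/8,M:-5/8)
total length: 81/4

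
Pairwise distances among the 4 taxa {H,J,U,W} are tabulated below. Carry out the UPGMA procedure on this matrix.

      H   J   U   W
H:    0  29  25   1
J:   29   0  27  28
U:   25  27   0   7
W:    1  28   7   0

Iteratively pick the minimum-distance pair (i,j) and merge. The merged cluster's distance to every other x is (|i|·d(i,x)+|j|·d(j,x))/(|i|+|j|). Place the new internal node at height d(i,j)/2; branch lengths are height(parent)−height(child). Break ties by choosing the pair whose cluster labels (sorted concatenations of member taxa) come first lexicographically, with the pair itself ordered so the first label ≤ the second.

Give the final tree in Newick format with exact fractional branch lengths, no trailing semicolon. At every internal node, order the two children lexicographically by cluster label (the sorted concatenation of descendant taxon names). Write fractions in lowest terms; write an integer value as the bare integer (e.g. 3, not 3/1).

1. join H+W (d=1) ⇒ HW; edges |H|=1/2, |W|=1/2
  updated: d(HW,J)=57/2, d(HW,U)=16
2. join HW+U (d=16) ⇒ HUW; edges |HW|=15/2, |U|=8
  updated: d(HUW,J)=28
3. join HUW+J (d=28) ⇒ HJUW; edges |HUW|=6, |J|=14
final tree: (((H:1/2,W:1/2):15/2,U:8):6,J:14)
total length: 73/2

(((H:1/2,W:1/2):15/2,U:8):6,J:14)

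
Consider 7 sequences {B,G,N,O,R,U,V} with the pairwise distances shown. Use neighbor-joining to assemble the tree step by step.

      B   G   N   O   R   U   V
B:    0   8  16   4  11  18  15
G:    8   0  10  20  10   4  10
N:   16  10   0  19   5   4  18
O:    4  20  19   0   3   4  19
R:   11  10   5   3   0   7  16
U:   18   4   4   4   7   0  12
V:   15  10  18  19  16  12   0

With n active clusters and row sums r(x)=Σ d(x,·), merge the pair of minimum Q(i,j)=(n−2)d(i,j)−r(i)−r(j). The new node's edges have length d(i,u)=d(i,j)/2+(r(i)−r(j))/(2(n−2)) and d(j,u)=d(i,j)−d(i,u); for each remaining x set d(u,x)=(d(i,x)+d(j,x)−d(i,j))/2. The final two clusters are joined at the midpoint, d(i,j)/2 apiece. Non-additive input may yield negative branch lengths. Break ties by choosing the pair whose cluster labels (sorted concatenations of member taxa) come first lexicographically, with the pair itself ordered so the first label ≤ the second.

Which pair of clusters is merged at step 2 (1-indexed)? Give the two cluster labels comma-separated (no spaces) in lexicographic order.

step 1: merge (B,O) at d=4, Q=-121; branch lengths B→23/10, O→17/10; new cluster BO
  updated: d(BO,G)=12, d(BO,N)=31/2, d(BO,R)=5, d(BO,U)=9, d(BO,V)=15
step 2: merge (BO,R) at d=5, Q=-159/2; branch lengths BO→67/16, R→13/16; new cluster BOR
  updated: d(BOR,G)=17/2, d(BOR,N)=31/4, d(BOR,U)=11/2, d(BOR,V)=13
step 3: merge (G,V) at d=10, Q=-111/2; branch lengths G→19/12, V→101/12; new cluster GV
  updated: d(BOR,GV)=23/4, d(GV,N)=9, d(GV,U)=3
step 4: merge (BOR,GV) at d=23/4, Q=-101/4; branch lengths BOR→51/16, GV→41/16; new cluster BGORV
  updated: d(BGORV,N)=11/2, d(BGORV,U)=11/8
step 5: merge (BGORV,N) at d=11/2, Q=-87/8; branch lengths BGORV→23/16, N→65/16; new cluster BGNORV
  updated: d(BGNORV,U)=-1/16
step 6: merge (BGNORV,U) at d=-1/16; branch lengths BGNORV→-1/32, U→-1/32; new cluster BGNORUV
final tree: (((((B:23/10,O:17/10):67/16,R:13/16):51/16,(G:19/12,V:101/12):41/16):23/16,N:65/16):-1/32,U:-1/32)
total length: 483/16

BO,R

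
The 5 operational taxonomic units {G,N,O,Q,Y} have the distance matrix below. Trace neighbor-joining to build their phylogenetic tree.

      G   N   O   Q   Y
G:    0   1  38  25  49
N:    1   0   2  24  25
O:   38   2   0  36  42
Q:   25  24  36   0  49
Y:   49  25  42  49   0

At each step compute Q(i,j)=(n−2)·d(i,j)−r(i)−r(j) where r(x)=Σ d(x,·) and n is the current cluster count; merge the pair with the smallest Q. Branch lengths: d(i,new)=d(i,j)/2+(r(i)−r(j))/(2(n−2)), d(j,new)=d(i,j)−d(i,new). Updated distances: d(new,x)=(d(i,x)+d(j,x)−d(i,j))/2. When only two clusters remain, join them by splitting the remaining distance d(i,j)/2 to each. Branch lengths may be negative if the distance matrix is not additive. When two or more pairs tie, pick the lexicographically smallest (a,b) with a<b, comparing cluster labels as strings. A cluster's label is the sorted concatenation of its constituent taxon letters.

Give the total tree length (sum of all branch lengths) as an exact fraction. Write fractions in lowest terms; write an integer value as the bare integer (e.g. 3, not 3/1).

iteration 1: select G,Q (d=25, Q=-172); attach at lengths (9, 16); label the merged cluster GQ
  updated: d(GQ,N)=0, d(GQ,O)=49/2, d(GQ,Y)=73/2
iteration 2: select GQ,Y (d=73/2, Q=-183/2); attach at lengths (61/8, 231/8); label the merged cluster GQY
  updated: d(GQY,N)=-23/4, d(GQY,O)=15
iteration 3: select GQY,N (d=-23/4, Q=-45/4); attach at lengths (29/8, -75/8); label the merged cluster GNQY
  updated: d(GNQY,O)=91/8
iteration 4: select GNQY,O (d=91/8); attach at lengths (91/16, 91/16); label the merged cluster GNOQY
final tree: ((((G:9,Q:16):61/8,Y:231/8):29/8,N:-75/8):91/16,O:91/16)
total length: 537/8

537/8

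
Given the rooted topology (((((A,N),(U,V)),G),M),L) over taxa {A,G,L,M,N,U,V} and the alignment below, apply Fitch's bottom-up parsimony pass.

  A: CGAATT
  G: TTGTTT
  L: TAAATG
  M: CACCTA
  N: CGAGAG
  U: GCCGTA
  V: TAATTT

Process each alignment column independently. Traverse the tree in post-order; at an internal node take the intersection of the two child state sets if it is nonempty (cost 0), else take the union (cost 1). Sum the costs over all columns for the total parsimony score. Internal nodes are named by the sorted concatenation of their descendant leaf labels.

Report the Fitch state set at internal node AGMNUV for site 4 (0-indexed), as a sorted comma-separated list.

site 0, node AN: A={C} ∩ N={C} → {C} (+0)
site 0, node UV: U={G} ∪ V={T} → {G,T} (+1)
site 0, node ANUV: AN={C} ∪ UV={G,T} → {C,G,T} (+1)
site 0, node AGNUV: ANUV={C,G,T} ∩ G={T} → {T} (+0)
site 0, node AGMNUV: AGNUV={T} ∪ M={C} → {C,T} (+1)
site 0, node AGLMNUV: AGMNUV={C,T} ∩ L={T} → {T} (+0)
site 1, node AN: A={G} ∩ N={G} → {G} (+0)
site 1, node UV: U={C} ∪ V={A} → {A,C} (+1)
site 1, node ANUV: AN={G} ∪ UV={A,C} → {A,C,G} (+1)
site 1, node AGNUV: ANUV={A,C,G} ∪ G={T} → {A,C,G,T} (+1)
site 1, node AGMNUV: AGNUV={A,C,G,T} ∩ M={A} → {A} (+0)
site 1, node AGLMNUV: AGMNUV={A} ∩ L={A} → {A} (+0)
site 2, node AN: A={A} ∩ N={A} → {A} (+0)
site 2, node UV: U={C} ∪ V={A} → {A,C} (+1)
site 2, node ANUV: AN={A} ∩ UV={A,C} → {A} (+0)
site 2, node AGNUV: ANUV={A} ∪ G={G} → {A,G} (+1)
site 2, node AGMNUV: AGNUV={A,G} ∪ M={C} → {A,C,G} (+1)
site 2, node AGLMNUV: AGMNUV={A,C,G} ∩ L={A} → {A} (+0)
site 3, node AN: A={A} ∪ N={G} → {A,G} (+1)
site 3, node UV: U={G} ∪ V={T} → {G,T} (+1)
site 3, node ANUV: AN={A,G} ∩ UV={G,T} → {G} (+0)
site 3, node AGNUV: ANUV={G} ∪ G={T} → {G,T} (+1)
site 3, node AGMNUV: AGNUV={G,T} ∪ M={C} → {C,G,T} (+1)
site 3, node AGLMNUV: AGMNUV={C,G,T} ∪ L={A} → {A,C,G,T} (+1)
site 4, node AN: A={T} ∪ N={A} → {A,T} (+1)
site 4, node UV: U={T} ∩ V={T} → {T} (+0)
site 4, node ANUV: AN={A,T} ∩ UV={T} → {T} (+0)
site 4, node AGNUV: ANUV={T} ∩ G={T} → {T} (+0)
site 4, node AGMNUV: AGNUV={T} ∩ M={T} → {T} (+0)
site 4, node AGLMNUV: AGMNUV={T} ∩ L={T} → {T} (+0)
site 5, node AN: A={T} ∪ N={G} → {G,T} (+1)
site 5, node UV: U={A} ∪ V={T} → {A,T} (+1)
site 5, node ANUV: AN={G,T} ∩ UV={A,T} → {T} (+0)
site 5, node AGNUV: ANUV={T} ∩ G={T} → {T} (+0)
site 5, node AGMNUV: AGNUV={T} ∪ M={A} → {A,T} (+1)
site 5, node AGLMNUV: AGMNUV={A,T} ∪ L={G} → {A,G,T} (+1)
per-site changes: [3, 3, 3, 5, 1, 4]; total = 19

T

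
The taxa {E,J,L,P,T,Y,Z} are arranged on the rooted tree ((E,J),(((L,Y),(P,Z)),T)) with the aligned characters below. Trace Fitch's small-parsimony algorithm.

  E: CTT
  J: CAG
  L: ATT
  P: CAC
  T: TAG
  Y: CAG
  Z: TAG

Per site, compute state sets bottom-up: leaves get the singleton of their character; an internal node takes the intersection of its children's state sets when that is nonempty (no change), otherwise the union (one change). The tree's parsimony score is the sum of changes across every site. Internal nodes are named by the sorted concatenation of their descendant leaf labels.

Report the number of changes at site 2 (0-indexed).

EJ@0: {C} ∩ {C} = {C} (intersection, +0)
LY@0: {A} ∪ {C} = {A,C} (union, +1)
PZ@0: {C} ∪ {T} = {C,T} (union, +1)
LPYZ@0: {A,C} ∩ {C,T} = {C} (intersection, +0)
LPTYZ@0: {C} ∪ {T} = {C,T} (union, +1)
EJLPTYZ@0: {C} ∩ {C,T} = {C} (intersection, +0)
EJ@1: {T} ∪ {A} = {A,T} (union, +1)
LY@1: {T} ∪ {A} = {A,T} (union, +1)
PZ@1: {A} ∩ {A} = {A} (intersection, +0)
LPYZ@1: {A,T} ∩ {A} = {A} (intersection, +0)
LPTYZ@1: {A} ∩ {A} = {A} (intersection, +0)
EJLPTYZ@1: {A,T} ∩ {A} = {A} (intersection, +0)
EJ@2: {T} ∪ {G} = {G,T} (union, +1)
LY@2: {T} ∪ {G} = {G,T} (union, +1)
PZ@2: {C} ∪ {G} = {C,G} (union, +1)
LPYZ@2: {G,T} ∩ {C,G} = {G} (intersection, +0)
LPTYZ@2: {G} ∩ {G} = {G} (intersection, +0)
EJLPTYZ@2: {G,T} ∩ {G} = {G} (intersection, +0)
per-site changes: [3, 2, 3]; total = 8

3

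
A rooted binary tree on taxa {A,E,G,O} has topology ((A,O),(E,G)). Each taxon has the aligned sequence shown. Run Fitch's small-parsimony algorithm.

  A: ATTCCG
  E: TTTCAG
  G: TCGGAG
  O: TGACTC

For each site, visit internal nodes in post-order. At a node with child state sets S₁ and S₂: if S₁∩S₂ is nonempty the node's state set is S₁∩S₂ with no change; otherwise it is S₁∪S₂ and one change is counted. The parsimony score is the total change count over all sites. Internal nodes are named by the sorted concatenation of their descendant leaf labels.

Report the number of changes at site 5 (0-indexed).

1

site 0, node AO: A={A} ∪ O={T} → {A,T} (+1)
site 0, node EG: E={T} ∩ G={T} → {T} (+0)
site 0, node AEGO: AO={A,T} ∩ EG={T} → {T} (+0)
site 1, node AO: A={T} ∪ O={G} → {G,T} (+1)
site 1, node EG: E={T} ∪ G={C} → {C,T} (+1)
site 1, node AEGO: AO={G,T} ∩ EG={C,T} → {T} (+0)
site 2, node AO: A={T} ∪ O={A} → {A,T} (+1)
site 2, node EG: E={T} ∪ G={G} → {G,T} (+1)
site 2, node AEGO: AO={A,T} ∩ EG={G,T} → {T} (+0)
site 3, node AO: A={C} ∩ O={C} → {C} (+0)
site 3, node EG: E={C} ∪ G={G} → {C,G} (+1)
site 3, node AEGO: AO={C} ∩ EG={C,G} → {C} (+0)
site 4, node AO: A={C} ∪ O={T} → {C,T} (+1)
site 4, node EG: E={A} ∩ G={A} → {A} (+0)
site 4, node AEGO: AO={C,T} ∪ EG={A} → {A,C,T} (+1)
site 5, node AO: A={G} ∪ O={C} → {C,G} (+1)
site 5, node EG: E={G} ∩ G={G} → {G} (+0)
site 5, node AEGO: AO={C,G} ∩ EG={G} → {G} (+0)
per-site changes: [1, 2, 2, 1, 2, 1]; total = 9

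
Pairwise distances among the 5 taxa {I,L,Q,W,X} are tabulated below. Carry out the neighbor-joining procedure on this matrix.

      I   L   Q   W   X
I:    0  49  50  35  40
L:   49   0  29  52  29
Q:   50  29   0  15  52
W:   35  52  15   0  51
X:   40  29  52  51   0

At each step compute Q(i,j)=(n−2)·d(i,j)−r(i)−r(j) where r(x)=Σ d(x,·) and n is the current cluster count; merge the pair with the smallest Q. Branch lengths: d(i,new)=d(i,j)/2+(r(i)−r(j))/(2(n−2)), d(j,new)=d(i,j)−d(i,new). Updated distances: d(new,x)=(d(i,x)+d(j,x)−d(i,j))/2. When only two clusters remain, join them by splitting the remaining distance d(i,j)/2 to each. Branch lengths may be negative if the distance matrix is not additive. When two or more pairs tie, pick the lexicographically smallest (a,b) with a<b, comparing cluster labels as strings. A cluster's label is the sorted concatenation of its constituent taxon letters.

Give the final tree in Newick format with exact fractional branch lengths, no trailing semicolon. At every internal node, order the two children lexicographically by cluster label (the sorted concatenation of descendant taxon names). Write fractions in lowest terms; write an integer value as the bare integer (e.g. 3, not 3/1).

(((I:41/2,(Q:19/3,W:26/3):29/2):19/2,L:14):15/2,X:15/2)

step 1: merge (Q,W) at d=15, Q=-254; branch lengths Q→19/3, W→26/3; new cluster QW
  updated: d(I,QW)=35, d(L,QW)=33, d(QW,X)=44
step 2: merge (I,QW) at d=35, Q=-166; branch lengths I→41/2, QW→29/2; new cluster IQW
  updated: d(IQW,L)=47/2, d(IQW,X)=49/2
step 3: merge (IQW,L) at d=47/2, Q=-77; branch lengths IQW→19/2, L→14; new cluster ILQW
  updated: d(ILQW,X)=15
step 4: merge (ILQW,X) at d=15; branch lengths ILQW→15/2, X→15/2; new cluster ILQWX
final tree: (((I:41/2,(Q:19/3,W:26/3):29/2):19/2,L:14):15/2,X:15/2)
total length: 177/2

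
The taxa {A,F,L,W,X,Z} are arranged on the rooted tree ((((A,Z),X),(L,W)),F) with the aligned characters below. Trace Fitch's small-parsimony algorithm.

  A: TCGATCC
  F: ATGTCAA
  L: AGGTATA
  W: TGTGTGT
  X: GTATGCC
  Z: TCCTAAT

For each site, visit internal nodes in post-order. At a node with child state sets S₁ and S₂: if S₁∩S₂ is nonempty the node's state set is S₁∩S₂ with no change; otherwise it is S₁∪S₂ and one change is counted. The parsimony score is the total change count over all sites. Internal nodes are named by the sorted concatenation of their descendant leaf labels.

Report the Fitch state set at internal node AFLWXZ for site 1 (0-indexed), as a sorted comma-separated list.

AZ@0: {T} ∩ {T} = {T} (intersection, +0)
AXZ@0: {T} ∪ {G} = {G,T} (union, +1)
LW@0: {A} ∪ {T} = {A,T} (union, +1)
ALWXZ@0: {G,T} ∩ {A,T} = {T} (intersection, +0)
AFLWXZ@0: {T} ∪ {A} = {A,T} (union, +1)
AZ@1: {C} ∩ {C} = {C} (intersection, +0)
AXZ@1: {C} ∪ {T} = {C,T} (union, +1)
LW@1: {G} ∩ {G} = {G} (intersection, +0)
ALWXZ@1: {C,T} ∪ {G} = {C,G,T} (union, +1)
AFLWXZ@1: {C,G,T} ∩ {T} = {T} (intersection, +0)
AZ@2: {G} ∪ {C} = {C,G} (union, +1)
AXZ@2: {C,G} ∪ {A} = {A,C,G} (union, +1)
LW@2: {G} ∪ {T} = {G,T} (union, +1)
ALWXZ@2: {A,C,G} ∩ {G,T} = {G} (intersection, +0)
AFLWXZ@2: {G} ∩ {G} = {G} (intersection, +0)
AZ@3: {A} ∪ {T} = {A,T} (union, +1)
AXZ@3: {A,T} ∩ {T} = {T} (intersection, +0)
LW@3: {T} ∪ {G} = {G,T} (union, +1)
ALWXZ@3: {T} ∩ {G,T} = {T} (intersection, +0)
AFLWXZ@3: {T} ∩ {T} = {T} (intersection, +0)
AZ@4: {T} ∪ {A} = {A,T} (union, +1)
AXZ@4: {A,T} ∪ {G} = {A,G,T} (union, +1)
LW@4: {A} ∪ {T} = {A,T} (union, +1)
ALWXZ@4: {A,G,T} ∩ {A,T} = {A,T} (intersection, +0)
AFLWXZ@4: {A,T} ∪ {C} = {A,C,T} (union, +1)
AZ@5: {C} ∪ {A} = {A,C} (union, +1)
AXZ@5: {A,C} ∩ {C} = {C} (intersection, +0)
LW@5: {T} ∪ {G} = {G,T} (union, +1)
ALWXZ@5: {C} ∪ {G,T} = {C,G,T} (union, +1)
AFLWXZ@5: {C,G,T} ∪ {A} = {A,C,G,T} (union, +1)
AZ@6: {C} ∪ {T} = {C,T} (union, +1)
AXZ@6: {C,T} ∩ {C} = {C} (intersection, +0)
LW@6: {A} ∪ {T} = {A,T} (union, +1)
ALWXZ@6: {C} ∪ {A,T} = {A,C,T} (union, +1)
AFLWXZ@6: {A,C,T} ∩ {A} = {A} (intersection, +0)
per-site changes: [3, 2, 3, 2, 4, 4, 3]; total = 21

T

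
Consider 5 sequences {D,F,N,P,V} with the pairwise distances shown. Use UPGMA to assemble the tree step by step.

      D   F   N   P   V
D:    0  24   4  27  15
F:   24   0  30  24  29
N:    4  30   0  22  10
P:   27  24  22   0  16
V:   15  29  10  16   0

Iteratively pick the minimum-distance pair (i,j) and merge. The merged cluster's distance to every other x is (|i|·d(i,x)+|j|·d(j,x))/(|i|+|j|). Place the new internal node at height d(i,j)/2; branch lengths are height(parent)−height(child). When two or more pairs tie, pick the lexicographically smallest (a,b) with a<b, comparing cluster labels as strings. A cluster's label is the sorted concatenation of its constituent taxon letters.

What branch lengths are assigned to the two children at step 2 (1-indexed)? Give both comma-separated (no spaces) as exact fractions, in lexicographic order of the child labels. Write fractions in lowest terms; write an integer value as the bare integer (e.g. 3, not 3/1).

17/4,25/4

iteration 1: select D,N (d=4); attach at lengths (2, 2); label the merged cluster DN
  updated: d(DN,F)=27, d(DN,P)=49/2, d(DN,V)=25/2
iteration 2: select DN,V (d=25/2); attach at lengths (17/4, 25/4); label the merged cluster DNV
  updated: d(DNV,F)=83/3, d(DNV,P)=65/3
iteration 3: select DNV,P (d=65/3); attach at lengths (55/12, 65/6); label the merged cluster DNPV
  updated: d(DNPV,F)=107/4
iteration 4: select DNPV,F (d=107/4); attach at lengths (61/24, 107/8); label the merged cluster DFNPV
final tree: ((((D:2,N:2):17/4,V:25/4):55/12,P:65/6):61/24,F:107/8)
total length: 275/6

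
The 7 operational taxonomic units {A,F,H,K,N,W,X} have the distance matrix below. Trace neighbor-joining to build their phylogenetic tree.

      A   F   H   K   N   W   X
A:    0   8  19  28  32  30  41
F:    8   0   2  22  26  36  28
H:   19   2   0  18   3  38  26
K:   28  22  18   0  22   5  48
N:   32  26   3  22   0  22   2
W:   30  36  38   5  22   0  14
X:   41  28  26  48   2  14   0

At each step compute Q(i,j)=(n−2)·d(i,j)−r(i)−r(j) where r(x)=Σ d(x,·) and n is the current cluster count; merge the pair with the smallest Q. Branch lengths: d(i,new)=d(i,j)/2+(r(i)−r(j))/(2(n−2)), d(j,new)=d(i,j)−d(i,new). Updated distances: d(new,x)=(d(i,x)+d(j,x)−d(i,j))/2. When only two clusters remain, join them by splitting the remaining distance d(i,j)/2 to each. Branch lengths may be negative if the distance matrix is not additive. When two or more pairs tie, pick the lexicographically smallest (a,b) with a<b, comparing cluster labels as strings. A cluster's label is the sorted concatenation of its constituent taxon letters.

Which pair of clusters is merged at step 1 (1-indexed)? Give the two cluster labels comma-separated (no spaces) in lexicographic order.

K,W

1. join K+W (d=5, Q=-263) ⇒ KW; edges |K|=23/10, |W|=27/10
  updated: d(A,KW)=53/2, d(F,KW)=53/2, d(H,KW)=51/2, d(KW,N)=39/2, d(KW,X)=57/2
2. join N+X (d=2, Q=-200) ⇒ NX; edges |N|=-35/8, |X|=51/8
  updated: d(A,NX)=71/2, d(F,NX)=26, d(H,NX)=27/2, d(KW,NX)=23
3. join KW+NX (d=23, Q=-261/2) ⇒ KNWX; edges |KW|=145/12, |NX|=131/12
  updated: d(A,KNWX)=39/2, d(F,KNWX)=59/4, d(H,KNWX)=8
4. join A+F (d=8, Q=-221/4) ⇒ AF; edges |A|=151/16, |F|=-23/16
  updated: d(AF,H)=13/2, d(AF,KNWX)=105/8
5. join AF+H (d=13/2, Q=-221/8) ⇒ AFH; edges |AF|=93/16, |H|=11/16
  updated: d(AFH,KNWX)=117/16
6. join AFH+KNWX (d=117/16) ⇒ AFHKNWX; edges |AFH|=117/32, |KNWX|=117/32
final tree: (((A:151/16,F:-23/16):93/16,H:11/16):117/32,((K:23/10,W:27/10):145/12,(N:-35/8,X:51/8):131/12):117/32)
total length: 829/16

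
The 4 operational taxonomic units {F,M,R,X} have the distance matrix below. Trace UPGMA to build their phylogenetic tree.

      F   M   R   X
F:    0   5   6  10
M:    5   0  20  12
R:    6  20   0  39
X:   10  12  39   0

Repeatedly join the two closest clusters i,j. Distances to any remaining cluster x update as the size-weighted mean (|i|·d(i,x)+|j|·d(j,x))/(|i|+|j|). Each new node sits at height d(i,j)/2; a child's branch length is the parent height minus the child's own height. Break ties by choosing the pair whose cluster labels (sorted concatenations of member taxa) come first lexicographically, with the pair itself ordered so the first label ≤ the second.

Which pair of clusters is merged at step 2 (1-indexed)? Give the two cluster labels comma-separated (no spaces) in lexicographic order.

1. join F+M (d=5) ⇒ FM; edges |F|=5/2, |M|=5/2
  updated: d(FM,R)=13, d(FM,X)=11
2. join FM+X (d=11) ⇒ FMX; edges |FM|=3, |X|=11/2
  updated: d(FMX,R)=65/3
3. join FMX+R (d=65/3) ⇒ FMRX; edges |FMX|=16/3, |R|=65/6
final tree: (((F:5/2,M:5/2):3,X:11/2):16/3,R:65/6)
total length: 89/3

FM,X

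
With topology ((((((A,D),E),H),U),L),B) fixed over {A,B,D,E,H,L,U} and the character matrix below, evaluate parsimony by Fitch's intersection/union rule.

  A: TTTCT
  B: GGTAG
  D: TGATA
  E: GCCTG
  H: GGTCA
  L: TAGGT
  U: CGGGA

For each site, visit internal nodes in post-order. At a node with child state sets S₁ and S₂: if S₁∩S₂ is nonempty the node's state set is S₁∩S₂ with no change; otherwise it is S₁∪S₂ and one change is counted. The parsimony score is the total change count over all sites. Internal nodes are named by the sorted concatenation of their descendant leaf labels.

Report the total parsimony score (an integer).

18

[col 0] AD: children A:{T}, D:{T} ∩→ {T}; cost 0
[col 0] ADE: children AD:{T}, E:{G} ∪→ {G,T}; cost 1
[col 0] ADEH: children ADE:{G,T}, H:{G} ∩→ {G}; cost 0
[col 0] ADEHU: children ADEH:{G}, U:{C} ∪→ {C,G}; cost 1
[col 0] ADEHLU: children ADEHU:{C,G}, L:{T} ∪→ {C,G,T}; cost 1
[col 0] ABDEHLU: children ADEHLU:{C,G,T}, B:{G} ∩→ {G}; cost 0
[col 1] AD: children A:{T}, D:{G} ∪→ {G,T}; cost 1
[col 1] ADE: children AD:{G,T}, E:{C} ∪→ {C,G,T}; cost 1
[col 1] ADEH: children ADE:{C,G,T}, H:{G} ∩→ {G}; cost 0
[col 1] ADEHU: children ADEH:{G}, U:{G} ∩→ {G}; cost 0
[col 1] ADEHLU: children ADEHU:{G}, L:{A} ∪→ {A,G}; cost 1
[col 1] ABDEHLU: children ADEHLU:{A,G}, B:{G} ∩→ {G}; cost 0
[col 2] AD: children A:{T}, D:{A} ∪→ {A,T}; cost 1
[col 2] ADE: children AD:{A,T}, E:{C} ∪→ {A,C,T}; cost 1
[col 2] ADEH: children ADE:{A,C,T}, H:{T} ∩→ {T}; cost 0
[col 2] ADEHU: children ADEH:{T}, U:{G} ∪→ {G,T}; cost 1
[col 2] ADEHLU: children ADEHU:{G,T}, L:{G} ∩→ {G}; cost 0
[col 2] ABDEHLU: children ADEHLU:{G}, B:{T} ∪→ {G,T}; cost 1
[col 3] AD: children A:{C}, D:{T} ∪→ {C,T}; cost 1
[col 3] ADE: children AD:{C,T}, E:{T} ∩→ {T}; cost 0
[col 3] ADEH: children ADE:{T}, H:{C} ∪→ {C,T}; cost 1
[col 3] ADEHU: children ADEH:{C,T}, U:{G} ∪→ {C,G,T}; cost 1
[col 3] ADEHLU: children ADEHU:{C,G,T}, L:{G} ∩→ {G}; cost 0
[col 3] ABDEHLU: children ADEHLU:{G}, B:{A} ∪→ {A,G}; cost 1
[col 4] AD: children A:{T}, D:{A} ∪→ {A,T}; cost 1
[col 4] ADE: children AD:{A,T}, E:{G} ∪→ {A,G,T}; cost 1
[col 4] ADEH: children ADE:{A,G,T}, H:{A} ∩→ {A}; cost 0
[col 4] ADEHU: children ADEH:{A}, U:{A} ∩→ {A}; cost 0
[col 4] ADEHLU: children ADEHU:{A}, L:{T} ∪→ {A,T}; cost 1
[col 4] ABDEHLU: children ADEHLU:{A,T}, B:{G} ∪→ {A,G,T}; cost 1
per-site changes: [3, 3, 4, 4, 4]; total = 18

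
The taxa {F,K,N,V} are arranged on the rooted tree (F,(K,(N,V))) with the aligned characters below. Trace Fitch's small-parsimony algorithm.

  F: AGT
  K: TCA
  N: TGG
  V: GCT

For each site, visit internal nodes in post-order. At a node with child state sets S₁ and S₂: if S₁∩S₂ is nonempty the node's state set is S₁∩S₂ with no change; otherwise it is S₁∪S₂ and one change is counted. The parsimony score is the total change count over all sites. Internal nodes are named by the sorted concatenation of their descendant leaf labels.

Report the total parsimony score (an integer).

site 0, node NV: N={T} ∪ V={G} → {G,T} (+1)
site 0, node KNV: K={T} ∩ NV={G,T} → {T} (+0)
site 0, node FKNV: F={A} ∪ KNV={T} → {A,T} (+1)
site 1, node NV: N={G} ∪ V={C} → {C,G} (+1)
site 1, node KNV: K={C} ∩ NV={C,G} → {C} (+0)
site 1, node FKNV: F={G} ∪ KNV={C} → {C,G} (+1)
site 2, node NV: N={G} ∪ V={T} → {G,T} (+1)
site 2, node KNV: K={A} ∪ NV={G,T} → {A,G,T} (+1)
site 2, node FKNV: F={T} ∩ KNV={A,G,T} → {T} (+0)
per-site changes: [2, 2, 2]; total = 6

6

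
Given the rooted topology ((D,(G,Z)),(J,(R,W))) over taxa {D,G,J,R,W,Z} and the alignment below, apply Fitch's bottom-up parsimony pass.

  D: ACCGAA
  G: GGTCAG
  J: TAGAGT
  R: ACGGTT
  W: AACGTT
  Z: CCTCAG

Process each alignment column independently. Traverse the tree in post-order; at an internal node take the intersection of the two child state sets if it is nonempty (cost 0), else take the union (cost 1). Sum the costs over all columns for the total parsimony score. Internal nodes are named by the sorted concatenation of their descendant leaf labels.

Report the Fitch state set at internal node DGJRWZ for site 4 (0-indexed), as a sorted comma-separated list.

site 0, node GZ: G={G} ∪ Z={C} → {C,G} (+1)
site 0, node DGZ: D={A} ∪ GZ={C,G} → {A,C,G} (+1)
site 0, node RW: R={A} ∩ W={A} → {A} (+0)
site 0, node JRW: J={T} ∪ RW={A} → {A,T} (+1)
site 0, node DGJRWZ: DGZ={A,C,G} ∩ JRW={A,T} → {A} (+0)
site 1, node GZ: G={G} ∪ Z={C} → {C,G} (+1)
site 1, node DGZ: D={C} ∩ GZ={C,G} → {C} (+0)
site 1, node RW: R={C} ∪ W={A} → {A,C} (+1)
site 1, node JRW: J={A} ∩ RW={A,C} → {A} (+0)
site 1, node DGJRWZ: DGZ={C} ∪ JRW={A} → {A,C} (+1)
site 2, node GZ: G={T} ∩ Z={T} → {T} (+0)
site 2, node DGZ: D={C} ∪ GZ={T} → {C,T} (+1)
site 2, node RW: R={G} ∪ W={C} → {C,G} (+1)
site 2, node JRW: J={G} ∩ RW={C,G} → {G} (+0)
site 2, node DGJRWZ: DGZ={C,T} ∪ JRW={G} → {C,G,T} (+1)
site 3, node GZ: G={C} ∩ Z={C} → {C} (+0)
site 3, node DGZ: D={G} ∪ GZ={C} → {C,G} (+1)
site 3, node RW: R={G} ∩ W={G} → {G} (+0)
site 3, node JRW: J={A} ∪ RW={G} → {A,G} (+1)
site 3, node DGJRWZ: DGZ={C,G} ∩ JRW={A,G} → {G} (+0)
site 4, node GZ: G={A} ∩ Z={A} → {A} (+0)
site 4, node DGZ: D={A} ∩ GZ={A} → {A} (+0)
site 4, node RW: R={T} ∩ W={T} → {T} (+0)
site 4, node JRW: J={G} ∪ RW={T} → {G,T} (+1)
site 4, node DGJRWZ: DGZ={A} ∪ JRW={G,T} → {A,G,T} (+1)
site 5, node GZ: G={G} ∩ Z={G} → {G} (+0)
site 5, node DGZ: D={A} ∪ GZ={G} → {A,G} (+1)
site 5, node RW: R={T} ∩ W={T} → {T} (+0)
site 5, node JRW: J={T} ∩ RW={T} → {T} (+0)
site 5, node DGJRWZ: DGZ={A,G} ∪ JRW={T} → {A,G,T} (+1)
per-site changes: [3, 3, 3, 2, 2, 2]; total = 15

A,G,T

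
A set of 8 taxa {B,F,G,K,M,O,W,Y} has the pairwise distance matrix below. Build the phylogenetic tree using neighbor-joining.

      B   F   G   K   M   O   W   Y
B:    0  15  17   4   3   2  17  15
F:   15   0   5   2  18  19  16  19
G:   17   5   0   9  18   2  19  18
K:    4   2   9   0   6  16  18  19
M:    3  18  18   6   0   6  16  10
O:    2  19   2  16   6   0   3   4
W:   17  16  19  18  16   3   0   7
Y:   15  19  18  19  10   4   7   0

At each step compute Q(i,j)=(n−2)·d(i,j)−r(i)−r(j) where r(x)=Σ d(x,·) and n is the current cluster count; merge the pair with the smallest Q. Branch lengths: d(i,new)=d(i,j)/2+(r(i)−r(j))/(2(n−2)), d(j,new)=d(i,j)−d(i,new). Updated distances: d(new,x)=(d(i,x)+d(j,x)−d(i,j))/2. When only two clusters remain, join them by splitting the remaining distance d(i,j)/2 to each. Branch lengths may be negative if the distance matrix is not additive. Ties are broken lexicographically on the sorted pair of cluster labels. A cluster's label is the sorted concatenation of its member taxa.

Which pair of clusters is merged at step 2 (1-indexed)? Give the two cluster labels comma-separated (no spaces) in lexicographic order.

iteration 1: select F,K (d=2, Q=-156); attach at lengths (8/3, -2/3); label the merged cluster FK
  updated: d(B,FK)=17/2, d(FK,G)=6, d(FK,M)=11, d(FK,O)=33/2, d(FK,W)=16, d(FK,Y)=18
iteration 2: select FK,G (d=6, Q=-126); attach at lengths (13/5, 17/5); label the merged cluster FGK
  updated: d(B,FGK)=39/4, d(FGK,M)=23/2, d(FGK,O)=25/4, d(FGK,W)=29/2, d(FGK,Y)=15
iteration 3: select B,M (d=3, Q=-325/4); attach at lengths (49/32, 47/32); label the merged cluster BM
  updated: d(BM,FGK)=73/8, d(BM,O)=5/2, d(BM,W)=15, d(BM,Y)=11
iteration 4: select W,Y (d=7, Q=-111/2); attach at lengths (47/12, 37/12); label the merged cluster WY
  updated: d(BM,WY)=19/2, d(FGK,WY)=45/4, d(O,WY)=0
iteration 5: select BM,FGK (d=73/8, Q=-59/2); attach at lengths (51/16, 95/16); label the merged cluster BFGKM
  updated: d(BFGKM,O)=-3/16, d(BFGKM,WY)=93/16
iteration 6: select BFGKM,O (d=-3/16, Q=-45/8); attach at lengths (45/16, -3); label the merged cluster BFGKMO
  updated: d(BFGKMO,WY)=3
iteration 7: select BFGKMO,WY (d=3); attach at lengths (3/2, 3/2); label the merged cluster BFGKMOWY
final tree: ((((B:49/32,M:47/32):51/16,((F:8/3,K:-2/3):13/5,G:17/5):95/16):45/16,O:-3):3/2,(W:47/12,Y:37/12):3/2)
total length: 479/16

FK,G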